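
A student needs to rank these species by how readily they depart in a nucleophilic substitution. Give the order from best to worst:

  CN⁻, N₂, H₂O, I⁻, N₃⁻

N₂ > I⁻ > H₂O > N₃⁻ > CN⁻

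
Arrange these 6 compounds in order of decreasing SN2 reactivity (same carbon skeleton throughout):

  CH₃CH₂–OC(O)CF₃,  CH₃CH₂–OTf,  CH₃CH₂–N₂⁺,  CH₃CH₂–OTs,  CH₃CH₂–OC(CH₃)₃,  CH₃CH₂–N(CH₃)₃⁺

CH₃CH₂–N₂⁺ > CH₃CH₂–OTf > CH₃CH₂–OTs > CH₃CH₂–OC(O)CF₃ > CH₃CH₂–N(CH₃)₃⁺ > CH₃CH₂–OC(CH₃)₃

The skeletons are identical, so relative rate is governed entirely by leaving-group ability.
The more stable X⁻ (or X) is on its own — i.e. the weaker a base it is — the better a leaving group it makes.
CH₃CH₂–N₂⁺ loses N₂: no meaningful conjugate acid; N₂ departs as an exceptionally stable neutral molecule
CH₃CH₂–OTf loses OTf⁻: pKₐ(CF₃SO₃H (triflic acid)) ≈ -14
CH₃CH₂–OTs loses OTs⁻: pKₐ(p-CH₃C₆H₄SO₃H (TsOH)) ≈ -2.8
CH₃CH₂–OC(O)CF₃ loses CF₃COO⁻: pKₐ(CF₃COOH) ≈ 0.2
CH₃CH₂–N(CH₃)₃⁺ loses NR'₃: pKₐ(R'₃NH⁺) ≈ 10.7
CH₃CH₂–OC(CH₃)₃ loses (CH₃)₃CO⁻: pKₐ(t-BuOH) ≈ 18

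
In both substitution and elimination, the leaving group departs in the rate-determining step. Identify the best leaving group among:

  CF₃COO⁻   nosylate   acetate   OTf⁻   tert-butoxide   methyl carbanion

OTf⁻

A good leaving group is a weak base: the lower the pKₐ of its conjugate acid, the more readily it departs.
OTf⁻: pKₐ(CF₃SO₃H (triflic acid)) ≈ -14
nosylate: pKₐ(p-O₂NC₆H₄SO₃H) ≈ -3.5
CF₃COO⁻: pKₐ(CF₃COOH) ≈ 0.2
acetate: pKₐ(CH₃COOH) ≈ 4.8
tert-butoxide: pKₐ(t-BuOH) ≈ 18
methyl carbanion: pKₐ(CH₄) ≈ 48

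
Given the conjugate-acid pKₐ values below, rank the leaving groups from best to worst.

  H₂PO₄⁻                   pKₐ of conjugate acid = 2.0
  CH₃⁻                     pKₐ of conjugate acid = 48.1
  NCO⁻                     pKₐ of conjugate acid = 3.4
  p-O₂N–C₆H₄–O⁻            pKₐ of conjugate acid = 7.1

H₂PO₄⁻ > NCO⁻ > p-O₂N–C₆H₄–O⁻ > CH₃⁻

Lower conjugate-acid pKₐ ⇒ weaker base ⇒ better leaving group.
Sorting by the given values: H₂PO₄⁻ (2.0), NCO⁻ (3.4), p-O₂N–C₆H₄–O⁻ (7.1), CH₃⁻ (48.1).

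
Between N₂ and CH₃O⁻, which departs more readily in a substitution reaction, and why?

N₂ is the better leaving group.
N₂ is the ultimate leaving group — it departs as an exceptionally stable neutral molecule, whereas CH₃O⁻ (pKₐ(CH₃OH) ≈ 15.5) is far more basic.

N₂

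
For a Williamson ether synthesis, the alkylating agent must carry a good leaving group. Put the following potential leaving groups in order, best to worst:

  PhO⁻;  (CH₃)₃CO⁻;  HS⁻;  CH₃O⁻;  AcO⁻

AcO⁻ > HS⁻ > PhO⁻ > CH₃O⁻ > (CH₃)₃CO⁻

The more stable X⁻ (or X) is on its own — i.e. the weaker a base it is — the better a leaving group it makes.
AcO⁻: pKₐ(CH₃COOH) ≈ 4.8 — resonance-stabilised but still a weak base
HS⁻: pKₐ(H₂S) ≈ 7
PhO⁻: pKₐ(C₆H₅OH (phenol)) ≈ 10
CH₃O⁻: pKₐ(CH₃OH) ≈ 15.5 — strong base; alkoxides do not leave unassisted
(CH₃)₃CO⁻: pKₐ(t-BuOH) ≈ 18 — bulky, strongly basic alkoxide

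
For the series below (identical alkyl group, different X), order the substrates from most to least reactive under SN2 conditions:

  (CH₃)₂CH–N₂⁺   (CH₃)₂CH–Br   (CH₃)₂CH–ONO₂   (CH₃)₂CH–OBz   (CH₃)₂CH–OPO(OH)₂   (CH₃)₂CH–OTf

(CH₃)₂CH–N₂⁺ > (CH₃)₂CH–OTf > (CH₃)₂CH–Br > (CH₃)₂CH–ONO₂ > (CH₃)₂CH–OPO(OH)₂ > (CH₃)₂CH–OBz

Identical carbon frameworks mean the comparison reduces to leaving-group quality.
Rank by basicity of the departing species: weakest base leaves most easily.
(CH₃)₂CH–N₂⁺ loses N₂: no meaningful conjugate acid; N₂ departs as an exceptionally stable neutral molecule
(CH₃)₂CH–OTf loses OTf⁻: pKₐ(CF₃SO₃H (triflic acid)) ≈ -14
(CH₃)₂CH–Br loses Br⁻: pKₐ(HBr) ≈ -9
(CH₃)₂CH–ONO₂ loses NO₃⁻: pKₐ(HNO₃) ≈ -1.3
(CH₃)₂CH–OPO(OH)₂ loses H₂PO₄⁻: pKₐ(H₃PO₄) ≈ 2.1
(CH₃)₂CH–OBz loses PhCOO⁻: pKₐ(C₆H₅COOH) ≈ 4.2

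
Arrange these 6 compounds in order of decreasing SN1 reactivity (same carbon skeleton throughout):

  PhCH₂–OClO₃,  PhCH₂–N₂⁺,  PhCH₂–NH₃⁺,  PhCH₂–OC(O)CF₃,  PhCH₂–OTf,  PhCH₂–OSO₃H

Same R in every case — rank the leaving groups.
The more stable X⁻ (or X) is on its own — i.e. the weaker a base it is — the better a leaving group it makes.
PhCH₂–N₂⁺ loses N₂: no meaningful conjugate acid; N₂ departs as an exceptionally stable neutral molecule
PhCH₂–OTf loses OTf⁻: pKₐ(CF₃SO₃H (triflic acid)) ≈ -14
PhCH₂–OClO₃ loses ClO₄⁻: pKₐ(HClO₄) ≈ -10
PhCH₂–OSO₃H loses HSO₄⁻: pKₐ(H₂SO₄) ≈ -3
PhCH₂–OC(O)CF₃ loses CF₃COO⁻: pKₐ(CF₃COOH) ≈ 0.2
PhCH₂–NH₃⁺ loses NH₃: pKₐ(NH₄⁺) ≈ 9.2

PhCH₂–N₂⁺ > PhCH₂–OTf > PhCH₂–OClO₃ > PhCH₂–OSO₃H > PhCH₂–OC(O)CF₃ > PhCH₂–NH₃⁺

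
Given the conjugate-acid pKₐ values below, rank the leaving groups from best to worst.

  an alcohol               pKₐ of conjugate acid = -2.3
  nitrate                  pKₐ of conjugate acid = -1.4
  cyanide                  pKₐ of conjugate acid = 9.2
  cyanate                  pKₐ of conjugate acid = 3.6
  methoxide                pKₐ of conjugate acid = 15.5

an alcohol > nitrate > cyanate > cyanide > methoxide

Lower conjugate-acid pKₐ ⇒ weaker base ⇒ better leaving group.
Sorting by the given values: an alcohol (-2.3), nitrate (-1.4), cyanate (3.6), cyanide (9.2), methoxide (15.5).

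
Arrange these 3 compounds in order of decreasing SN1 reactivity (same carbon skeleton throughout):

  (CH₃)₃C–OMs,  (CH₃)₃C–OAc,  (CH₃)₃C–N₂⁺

(CH₃)₃C–N₂⁺ > (CH₃)₃C–OMs > (CH₃)₃C–OAc

Identical carbon frameworks mean the comparison reduces to leaving-group quality.
Rank by basicity of the departing species: weakest base leaves most easily.
(CH₃)₃C–N₂⁺ loses N₂: no meaningful conjugate acid; N₂ departs as an exceptionally stable neutral molecule
(CH₃)₃C–OMs loses OMs⁻: pKₐ(CH₃SO₃H (MsOH)) ≈ -1.9
(CH₃)₃C–OAc loses AcO⁻: pKₐ(CH₃COOH) ≈ 4.8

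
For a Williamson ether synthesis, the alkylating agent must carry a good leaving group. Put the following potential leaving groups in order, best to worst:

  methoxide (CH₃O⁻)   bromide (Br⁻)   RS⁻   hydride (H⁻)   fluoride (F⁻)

bromide (Br⁻): pKₐ(HBr) ≈ -9 — weak base; good leaving group
fluoride (F⁻): pKₐ(HF) ≈ 3.2
RS⁻: pKₐ(RSH (a thiol)) ≈ 10.5
methoxide (CH₃O⁻): pKₐ(CH₃OH) ≈ 15.5
hydride (H⁻): pKₐ(H₂) ≈ 36 — extremely strong base; leaves only in special hydride-transfer contexts

bromide (Br⁻) > fluoride (F⁻) > RS⁻ > methoxide (CH₃O⁻) > hydride (H⁻)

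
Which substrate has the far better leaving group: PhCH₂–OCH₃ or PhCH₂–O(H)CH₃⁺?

From PhCH₂–OCH₃ the departing group would be CH₃O⁻ (pKₐ(CH₃OH) ≈ 15.5). Strong base; alkoxides do not leave unassisted.
From PhCH₂–O(H)CH₃⁺ the leaving group is R'OH (pKₐ(R'OH₂⁺) ≈ -2.4). Neutral; leaves from a protonated ether (an oxonium ion, R–O(H)R'⁺).
(In practice PhCH₂–O(H)CH₃⁺ is made from PhCH₂–OCH₃ by protonation with concentrated HI, allowing neutral methanol, rather than methoxide, to depart.)

PhCH₂–O(H)CH₃⁺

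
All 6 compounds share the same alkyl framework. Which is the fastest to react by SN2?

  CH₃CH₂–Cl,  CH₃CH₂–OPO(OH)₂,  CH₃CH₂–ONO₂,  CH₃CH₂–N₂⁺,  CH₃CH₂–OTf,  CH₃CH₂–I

CH₃CH₂–N₂⁺

Identical carbon frameworks mean the comparison reduces to leaving-group quality.
Rank by basicity of the departing species: weakest base leaves most easily.
CH₃CH₂–N₂⁺ loses N₂: no meaningful conjugate acid; N₂ departs as an exceptionally stable neutral molecule
CH₃CH₂–OTf loses OTf⁻: pKₐ(CF₃SO₃H (triflic acid)) ≈ -14
CH₃CH₂–I loses I⁻: pKₐ(HI) ≈ -10
CH₃CH₂–Cl loses Cl⁻: pKₐ(HCl) ≈ -7
CH₃CH₂–ONO₂ loses NO₃⁻: pKₐ(HNO₃) ≈ -1.3
CH₃CH₂–OPO(OH)₂ loses H₂PO₄⁻: pKₐ(H₃PO₄) ≈ 2.1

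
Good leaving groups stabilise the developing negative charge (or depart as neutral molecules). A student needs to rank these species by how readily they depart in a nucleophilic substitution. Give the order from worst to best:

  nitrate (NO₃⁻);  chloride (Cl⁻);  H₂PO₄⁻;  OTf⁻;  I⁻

Leaving-group ability tracks the stability of the departed species; conjugate-acid pKₐ is the usual yardstick (lower pKₐ → better LG).
OTf⁻: pKₐ(CF₃SO₃H (triflic acid)) ≈ -14 — charge spread over three oxygens and a CF₃ group; the premier leaving group in synthesis
I⁻: pKₐ(HI) ≈ -10
chloride (Cl⁻): pKₐ(HCl) ≈ -7
nitrate (NO₃⁻): pKₐ(HNO₃) ≈ -1.3 — resonance-delocalised over three oxygens
H₂PO₄⁻: pKₐ(H₃PO₄) ≈ 2.1
Reversing gives the worst-to-best order requested.

H₂PO₄⁻ < nitrate (NO₃⁻) < chloride (Cl⁻) < I⁻ < OTf⁻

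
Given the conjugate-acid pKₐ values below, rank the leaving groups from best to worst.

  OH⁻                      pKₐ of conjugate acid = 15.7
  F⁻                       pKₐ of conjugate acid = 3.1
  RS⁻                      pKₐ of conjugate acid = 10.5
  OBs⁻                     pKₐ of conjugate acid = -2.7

Lower conjugate-acid pKₐ ⇒ weaker base ⇒ better leaving group.
Sorting by the given values: OBs⁻ (-2.7), F⁻ (3.1), RS⁻ (10.5), OH⁻ (15.7).

OBs⁻ > F⁻ > RS⁻ > OH⁻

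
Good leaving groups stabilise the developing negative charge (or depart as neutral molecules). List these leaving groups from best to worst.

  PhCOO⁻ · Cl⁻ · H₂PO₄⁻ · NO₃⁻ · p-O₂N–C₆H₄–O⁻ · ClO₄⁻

The more stable X⁻ (or X) is on its own — i.e. the weaker a base it is — the better a leaving group it makes.
ClO₄⁻: pKₐ(HClO₄) ≈ -10
Cl⁻: pKₐ(HCl) ≈ -7
NO₃⁻: pKₐ(HNO₃) ≈ -1.3 — resonance-delocalised over three oxygens
H₂PO₄⁻: pKₐ(H₃PO₄) ≈ 2.1
PhCOO⁻: pKₐ(C₆H₅COOH) ≈ 4.2
p-O₂N–C₆H₄–O⁻: pKₐ(p-nitrophenol) ≈ 7.2 — nitro group delocalises the charge; the classic chromogenic LG

ClO₄⁻ > Cl⁻ > NO₃⁻ > H₂PO₄⁻ > PhCOO⁻ > p-O₂N–C₆H₄–O⁻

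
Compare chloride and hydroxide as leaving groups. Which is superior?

chloride

chloride is the better leaving group.
pKₐ(HCl) ≈ -7 versus pKₐ(H₂O) ≈ 15.7: chloride is the much weaker base.
Moderately weak base.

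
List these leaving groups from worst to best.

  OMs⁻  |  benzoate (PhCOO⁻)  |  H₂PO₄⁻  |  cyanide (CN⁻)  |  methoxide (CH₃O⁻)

methoxide (CH₃O⁻) < cyanide (CN⁻) < benzoate (PhCOO⁻) < H₂PO₄⁻ < OMs⁻

OMs⁻: pKₐ(CH₃SO₃H (MsOH)) ≈ -1.9 — resonance-delocalised alkanesulfonate
H₂PO₄⁻: pKₐ(H₃PO₄) ≈ 2.1
benzoate (PhCOO⁻): pKₐ(C₆H₅COOH) ≈ 4.2
cyanide (CN⁻): pKₐ(HCN) ≈ 9.2
methoxide (CH₃O⁻): pKₐ(CH₃OH) ≈ 15.5 — strong base; alkoxides do not leave unassisted
The question asks for worst first, so the sequence is read in increasing leaving-group ability.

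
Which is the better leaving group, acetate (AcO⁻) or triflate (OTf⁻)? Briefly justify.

triflate (OTf⁻) is the better leaving group.
pKₐ(CF₃SO₃H (triflic acid)) ≈ -14 versus pKₐ(CH₃COOH) ≈ 4.8: triflate (OTf⁻) is the much weaker base.
Charge spread over three oxygens and a CF₃ group; the premier leaving group in synthesis.

triflate (OTf⁻)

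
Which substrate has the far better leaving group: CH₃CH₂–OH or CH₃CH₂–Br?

CH₃CH₂–Br

From CH₃CH₂–OH the departing group would be OH⁻ (pKₐ(H₂O) ≈ 15.7). Strong base; essentially never leaves without prior activation.
From CH₃CH₂–Br the leaving group is Br⁻ (pKₐ(HBr) ≈ -9). Weak base; good leaving group.
(In practice CH₃CH₂–Br is made from CH₃CH₂–OH by treatment with PBr₃, replacing the hydroxyl with bromide.)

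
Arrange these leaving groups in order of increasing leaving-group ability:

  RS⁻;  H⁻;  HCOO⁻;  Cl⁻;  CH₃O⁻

H⁻ < CH₃O⁻ < RS⁻ < HCOO⁻ < Cl⁻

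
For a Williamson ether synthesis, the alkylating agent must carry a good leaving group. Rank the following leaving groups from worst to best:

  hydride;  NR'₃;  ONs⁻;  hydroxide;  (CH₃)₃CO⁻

A good leaving group is a weak base: the lower the pKₐ of its conjugate acid, the more readily it departs.
ONs⁻: pKₐ(p-O₂NC₆H₄SO₃H) ≈ -3.5
NR'₃: pKₐ(R'₃NH⁺) ≈ 10.7
hydroxide: pKₐ(H₂O) ≈ 15.7
(CH₃)₃CO⁻: pKₐ(t-BuOH) ≈ 18 — bulky, strongly basic alkoxide
hydride: pKₐ(H₂) ≈ 36 — extremely strong base; leaves only in special hydride-transfer contexts
The question asks for worst first, so the sequence is read in increasing leaving-group ability.

hydride < (CH₃)₃CO⁻ < hydroxide < NR'₃ < ONs⁻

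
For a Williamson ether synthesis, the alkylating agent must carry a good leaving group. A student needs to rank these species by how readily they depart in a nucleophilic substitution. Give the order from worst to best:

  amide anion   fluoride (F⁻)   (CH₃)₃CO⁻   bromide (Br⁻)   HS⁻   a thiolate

A good leaving group is a weak base: the lower the pKₐ of its conjugate acid, the more readily it departs.
bromide (Br⁻): pKₐ(HBr) ≈ -9 — weak base; good leaving group
fluoride (F⁻): pKₐ(HF) ≈ 3.2 — small and strongly basic; the poor halide leaving group
HS⁻: pKₐ(H₂S) ≈ 7
a thiolate: pKₐ(RSH (a thiol)) ≈ 10.5 — moderately basic; rarely leaves without activation
(CH₃)₃CO⁻: pKₐ(t-BuOH) ≈ 18 — bulky, strongly basic alkoxide
amide anion: pKₐ(NH₃) ≈ 38
Reversing gives the worst-to-best order requested.

amide anion < (CH₃)₃CO⁻ < a thiolate < HS⁻ < fluoride (F⁻) < bromide (Br⁻)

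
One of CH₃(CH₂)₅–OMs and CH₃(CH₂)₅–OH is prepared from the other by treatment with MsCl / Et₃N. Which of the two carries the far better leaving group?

From CH₃(CH₂)₅–OH the departing group would be OH⁻ (pKₐ(H₂O) ≈ 15.7). Strong base; essentially never leaves without prior activation.
From CH₃(CH₂)₅–OMs the leaving group is OMs⁻ (pKₐ(CH₃SO₃H (MsOH)) ≈ -1.9). Resonance-delocalised alkanesulfonate.
Treatment with MsCl / Et₃N works by converting the hydroxyl into a mesylate, making CH₃(CH₂)₅–OMs enormously more reactive.

CH₃(CH₂)₅–OMs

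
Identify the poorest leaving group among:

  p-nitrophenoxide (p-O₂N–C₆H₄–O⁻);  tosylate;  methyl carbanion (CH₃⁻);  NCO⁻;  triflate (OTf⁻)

The more stable X⁻ (or X) is on its own — i.e. the weaker a base it is — the better a leaving group it makes.
triflate (OTf⁻): pKₐ(CF₃SO₃H (triflic acid)) ≈ -14
tosylate: pKₐ(p-CH₃C₆H₄SO₃H (TsOH)) ≈ -2.8
NCO⁻: pKₐ(HOCN) ≈ 3.5
p-nitrophenoxide (p-O₂N–C₆H₄–O⁻): pKₐ(p-nitrophenol) ≈ 7.2
methyl carbanion (CH₃⁻): pKₐ(CH₄) ≈ 48

methyl carbanion (CH₃⁻)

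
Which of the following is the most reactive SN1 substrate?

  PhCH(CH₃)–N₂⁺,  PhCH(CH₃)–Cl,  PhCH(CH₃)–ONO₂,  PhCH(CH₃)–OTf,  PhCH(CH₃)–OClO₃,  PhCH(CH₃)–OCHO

Identical carbon frameworks mean the comparison reduces to leaving-group quality.
Leaving-group ability tracks the stability of the departed species; conjugate-acid pKₐ is the usual yardstick (lower pKₐ → better LG).
PhCH(CH₃)–N₂⁺ loses N₂: no meaningful conjugate acid; N₂ departs as an exceptionally stable neutral molecule
PhCH(CH₃)–OTf loses OTf⁻: pKₐ(CF₃SO₃H (triflic acid)) ≈ -14
PhCH(CH₃)–OClO₃ loses ClO₄⁻: pKₐ(HClO₄) ≈ -10
PhCH(CH₃)–Cl loses Cl⁻: pKₐ(HCl) ≈ -7
PhCH(CH₃)–ONO₂ loses NO₃⁻: pKₐ(HNO₃) ≈ -1.3
PhCH(CH₃)–OCHO loses HCOO⁻: pKₐ(HCOOH) ≈ 3.8

PhCH(CH₃)–N₂⁺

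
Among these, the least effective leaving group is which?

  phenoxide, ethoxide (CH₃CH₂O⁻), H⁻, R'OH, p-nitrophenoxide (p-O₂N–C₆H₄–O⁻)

H⁻

The more stable X⁻ (or X) is on its own — i.e. the weaker a base it is — the better a leaving group it makes.
R'OH: pKₐ(R'OH₂⁺) ≈ -2.4
p-nitrophenoxide (p-O₂N–C₆H₄–O⁻): pKₐ(p-nitrophenol) ≈ 7.2
phenoxide: pKₐ(C₆H₅OH (phenol)) ≈ 10
ethoxide (CH₃CH₂O⁻): pKₐ(CH₃CH₂OH) ≈ 16
H⁻: pKₐ(H₂) ≈ 36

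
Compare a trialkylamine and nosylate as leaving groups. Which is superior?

nosylate

nosylate is the better leaving group.
pKₐ(p-O₂NC₆H₄SO₃H) ≈ -3.5 versus pKₐ(R'₃NH⁺) ≈ 10.7: nosylate is the much weaker base.
P-nitro group further stabilises the sulfonate.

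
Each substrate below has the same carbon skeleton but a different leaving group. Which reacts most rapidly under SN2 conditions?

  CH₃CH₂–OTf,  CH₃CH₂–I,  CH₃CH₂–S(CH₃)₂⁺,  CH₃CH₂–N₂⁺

Identical carbon frameworks mean the comparison reduces to leaving-group quality.
The more stable X⁻ (or X) is on its own — i.e. the weaker a base it is — the better a leaving group it makes.
CH₃CH₂–N₂⁺ loses N₂: no meaningful conjugate acid; N₂ departs as an exceptionally stable neutral molecule
CH₃CH₂–OTf loses OTf⁻: pKₐ(CF₃SO₃H (triflic acid)) ≈ -14
CH₃CH₂–I loses I⁻: pKₐ(HI) ≈ -10
CH₃CH₂–S(CH₃)₂⁺ loses SR'₂: pKₐ(R'₂SH⁺) ≈ -7

CH₃CH₂–N₂⁺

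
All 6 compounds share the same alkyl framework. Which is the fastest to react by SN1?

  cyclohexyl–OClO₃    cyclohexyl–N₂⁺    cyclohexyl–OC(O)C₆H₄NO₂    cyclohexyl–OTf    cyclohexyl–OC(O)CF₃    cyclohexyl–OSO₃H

Identical carbon frameworks mean the comparison reduces to leaving-group quality.
Rank by basicity of the departing species: weakest base leaves most easily.
cyclohexyl–N₂⁺ loses N₂: no meaningful conjugate acid; N₂ departs as an exceptionally stable neutral molecule
cyclohexyl–OTf loses OTf⁻: pKₐ(CF₃SO₃H (triflic acid)) ≈ -14
cyclohexyl–OClO₃ loses ClO₄⁻: pKₐ(HClO₄) ≈ -10
cyclohexyl–OSO₃H loses HSO₄⁻: pKₐ(H₂SO₄) ≈ -3
cyclohexyl–OC(O)CF₃ loses CF₃COO⁻: pKₐ(CF₃COOH) ≈ 0.2
cyclohexyl–OC(O)C₆H₄NO₂ loses p-O₂N–C₆H₄–COO⁻: pKₐ(p-nitrobenzoic acid) ≈ 3.4

cyclohexyl–N₂⁺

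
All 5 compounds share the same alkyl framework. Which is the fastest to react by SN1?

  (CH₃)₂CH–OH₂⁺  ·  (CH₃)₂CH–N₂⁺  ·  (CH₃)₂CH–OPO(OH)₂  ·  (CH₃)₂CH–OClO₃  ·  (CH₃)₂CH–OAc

Same R in every case — rank the leaving groups.
Rank by basicity of the departing species: weakest base leaves most easily.
(CH₃)₂CH–N₂⁺ loses N₂: no meaningful conjugate acid; N₂ departs as an exceptionally stable neutral molecule
(CH₃)₂CH–OClO₃ loses ClO₄⁻: pKₐ(HClO₄) ≈ -10
(CH₃)₂CH–OH₂⁺ loses H₂O: pKₐ(H₃O⁺) ≈ -1.7
(CH₃)₂CH–OPO(OH)₂ loses H₂PO₄⁻: pKₐ(H₃PO₄) ≈ 2.1
(CH₃)₂CH–OAc loses AcO⁻: pKₐ(CH₃COOH) ≈ 4.8

(CH₃)₂CH–N₂⁺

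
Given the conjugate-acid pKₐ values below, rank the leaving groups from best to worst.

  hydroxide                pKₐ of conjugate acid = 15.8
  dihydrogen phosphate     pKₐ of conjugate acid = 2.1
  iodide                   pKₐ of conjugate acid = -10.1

iodide > dihydrogen phosphate > hydroxide

Lower conjugate-acid pKₐ ⇒ weaker base ⇒ better leaving group.
Sorting by the given values: iodide (-10.1), dihydrogen phosphate (2.1), hydroxide (15.8).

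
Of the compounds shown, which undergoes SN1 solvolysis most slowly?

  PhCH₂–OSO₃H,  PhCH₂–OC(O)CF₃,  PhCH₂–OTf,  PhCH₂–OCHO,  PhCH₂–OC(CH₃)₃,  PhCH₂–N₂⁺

The skeletons are identical, so relative rate is governed entirely by leaving-group ability.
A good leaving group is a weak base: the lower the pKₐ of its conjugate acid, the more readily it departs.
PhCH₂–N₂⁺ loses N₂: no meaningful conjugate acid; N₂ departs as an exceptionally stable neutral molecule
PhCH₂–OTf loses OTf⁻: pKₐ(CF₃SO₃H (triflic acid)) ≈ -14
PhCH₂–OSO₃H loses HSO₄⁻: pKₐ(H₂SO₄) ≈ -3
PhCH₂–OC(O)CF₃ loses CF₃COO⁻: pKₐ(CF₃COOH) ≈ 0.2
PhCH₂–OCHO loses HCOO⁻: pKₐ(HCOOH) ≈ 3.8
PhCH₂–OC(CH₃)₃ loses (CH₃)₃CO⁻: pKₐ(t-BuOH) ≈ 18

PhCH₂–OC(CH₃)₃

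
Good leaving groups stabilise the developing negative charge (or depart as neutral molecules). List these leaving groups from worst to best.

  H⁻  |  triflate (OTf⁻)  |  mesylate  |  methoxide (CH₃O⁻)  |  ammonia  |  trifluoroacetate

H⁻ < methoxide (CH₃O⁻) < ammonia < trifluoroacetate < mesylate < triflate (OTf⁻)

Rank by basicity of the departing species: weakest base leaves most easily.
triflate (OTf⁻): pKₐ(CF₃SO₃H (triflic acid)) ≈ -14
mesylate: pKₐ(CH₃SO₃H (MsOH)) ≈ -1.9
trifluoroacetate: pKₐ(CF₃COOH) ≈ 0.2
ammonia: pKₐ(NH₄⁺) ≈ 9.2
methoxide (CH₃O⁻): pKₐ(CH₃OH) ≈ 15.5
H⁻: pKₐ(H₂) ≈ 36
Listed from poorest to best leaving group as asked.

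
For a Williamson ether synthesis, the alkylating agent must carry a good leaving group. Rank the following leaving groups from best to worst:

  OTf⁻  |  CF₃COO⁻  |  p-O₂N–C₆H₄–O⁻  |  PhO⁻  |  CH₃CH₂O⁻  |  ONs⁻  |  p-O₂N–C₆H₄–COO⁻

OTf⁻ > ONs⁻ > CF₃COO⁻ > p-O₂N–C₆H₄–COO⁻ > p-O₂N–C₆H₄–O⁻ > PhO⁻ > CH₃CH₂O⁻

The more stable X⁻ (or X) is on its own — i.e. the weaker a base it is — the better a leaving group it makes.
OTf⁻: pKₐ(CF₃SO₃H (triflic acid)) ≈ -14
ONs⁻: pKₐ(p-O₂NC₆H₄SO₃H) ≈ -3.5
CF₃COO⁻: pKₐ(CF₃COOH) ≈ 0.2
p-O₂N–C₆H₄–COO⁻: pKₐ(p-nitrobenzoic acid) ≈ 3.4
p-O₂N–C₆H₄–O⁻: pKₐ(p-nitrophenol) ≈ 7.2
PhO⁻: pKₐ(C₆H₅OH (phenol)) ≈ 10
CH₃CH₂O⁻: pKₐ(CH₃CH₂OH) ≈ 16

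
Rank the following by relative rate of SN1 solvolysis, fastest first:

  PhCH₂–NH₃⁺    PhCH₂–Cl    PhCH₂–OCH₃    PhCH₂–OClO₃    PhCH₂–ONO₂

PhCH₂–OClO₃ > PhCH₂–Cl > PhCH₂–ONO₂ > PhCH₂–NH₃⁺ > PhCH₂–OCH₃

Identical carbon frameworks mean the comparison reduces to leaving-group quality.
Leaving-group ability tracks the stability of the departed species; conjugate-acid pKₐ is the usual yardstick (lower pKₐ → better LG).
PhCH₂–OClO₃ loses ClO₄⁻: pKₐ(HClO₄) ≈ -10
PhCH₂–Cl loses Cl⁻: pKₐ(HCl) ≈ -7
PhCH₂–ONO₂ loses NO₃⁻: pKₐ(HNO₃) ≈ -1.3
PhCH₂–NH₃⁺ loses NH₃: pKₐ(NH₄⁺) ≈ 9.2
PhCH₂–OCH₃ loses CH₃O⁻: pKₐ(CH₃OH) ≈ 15.5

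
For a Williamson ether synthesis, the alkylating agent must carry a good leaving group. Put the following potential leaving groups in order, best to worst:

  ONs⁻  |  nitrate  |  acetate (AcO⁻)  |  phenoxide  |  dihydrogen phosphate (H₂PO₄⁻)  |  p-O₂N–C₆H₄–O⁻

ONs⁻ > nitrate > dihydrogen phosphate (H₂PO₄⁻) > acetate (AcO⁻) > p-O₂N–C₆H₄–O⁻ > phenoxide

The more stable X⁻ (or X) is on its own — i.e. the weaker a base it is — the better a leaving group it makes.
ONs⁻: pKₐ(p-O₂NC₆H₄SO₃H) ≈ -3.5
nitrate: pKₐ(HNO₃) ≈ -1.3
dihydrogen phosphate (H₂PO₄⁻): pKₐ(H₃PO₄) ≈ 2.1
acetate (AcO⁻): pKₐ(CH₃COOH) ≈ 4.8
p-O₂N–C₆H₄–O⁻: pKₐ(p-nitrophenol) ≈ 7.2
phenoxide: pKₐ(C₆H₅OH (phenol)) ≈ 10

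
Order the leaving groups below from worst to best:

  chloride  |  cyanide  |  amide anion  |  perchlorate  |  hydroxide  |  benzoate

A good leaving group is a weak base: the lower the pKₐ of its conjugate acid, the more readily it departs.
perchlorate: pKₐ(HClO₄) ≈ -10 — extremely weak base; rarely used for safety reasons
chloride: pKₐ(HCl) ≈ -7
benzoate: pKₐ(C₆H₅COOH) ≈ 4.2
cyanide: pKₐ(HCN) ≈ 9.2
hydroxide: pKₐ(H₂O) ≈ 15.7 — strong base; essentially never leaves without prior activation
amide anion: pKₐ(NH₃) ≈ 38
Reversing gives the worst-to-best order requested.

amide anion < hydroxide < cyanide < benzoate < chloride < perchlorate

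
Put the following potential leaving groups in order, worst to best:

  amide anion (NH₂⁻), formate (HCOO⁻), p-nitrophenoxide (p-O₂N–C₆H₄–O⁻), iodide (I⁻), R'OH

amide anion (NH₂⁻) < p-nitrophenoxide (p-O₂N–C₆H₄–O⁻) < formate (HCOO⁻) < R'OH < iodide (I⁻)

iodide (I⁻): pKₐ(HI) ≈ -10 — large, highly polarisable; very weak base
R'OH: pKₐ(R'OH₂⁺) ≈ -2.4 — neutral; leaves from a protonated ether (an oxonium ion, R–O(H)R'⁺)
formate (HCOO⁻): pKₐ(HCOOH) ≈ 3.8
p-nitrophenoxide (p-O₂N–C₆H₄–O⁻): pKₐ(p-nitrophenol) ≈ 7.2 — nitro group delocalises the charge; the classic chromogenic LG
amide anion (NH₂⁻): pKₐ(NH₃) ≈ 38 — extremely strong base; never a leaving group
Reversing gives the worst-to-best order requested.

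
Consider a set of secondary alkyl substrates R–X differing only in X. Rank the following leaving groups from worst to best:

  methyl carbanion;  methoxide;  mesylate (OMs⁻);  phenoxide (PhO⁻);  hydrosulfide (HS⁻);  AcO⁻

methyl carbanion < methoxide < phenoxide (PhO⁻) < hydrosulfide (HS⁻) < AcO⁻ < mesylate (OMs⁻)

mesylate (OMs⁻): pKₐ(CH₃SO₃H (MsOH)) ≈ -1.9 — resonance-delocalised alkanesulfonate
AcO⁻: pKₐ(CH₃COOH) ≈ 4.8 — resonance-stabilised but still a weak base
hydrosulfide (HS⁻): pKₐ(H₂S) ≈ 7
phenoxide (PhO⁻): pKₐ(C₆H₅OH (phenol)) ≈ 10
methoxide: pKₐ(CH₃OH) ≈ 15.5 — strong base; alkoxides do not leave unassisted
methyl carbanion: pKₐ(CH₄) ≈ 48
Listed from poorest to best leaving group as asked.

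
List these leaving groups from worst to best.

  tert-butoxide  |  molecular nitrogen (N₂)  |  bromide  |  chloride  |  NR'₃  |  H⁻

A good leaving group is a weak base: the lower the pKₐ of its conjugate acid, the more readily it departs.
molecular nitrogen (N₂): no meaningful conjugate acid; N₂ departs as an exceptionally stable neutral molecule
bromide: pKₐ(HBr) ≈ -9 — weak base; good leaving group
chloride: pKₐ(HCl) ≈ -7
NR'₃: pKₐ(R'₃NH⁺) ≈ 10.7
tert-butoxide: pKₐ(t-BuOH) ≈ 18
H⁻: pKₐ(H₂) ≈ 36
Reversing gives the worst-to-best order requested.

H⁻ < tert-butoxide < NR'₃ < chloride < bromide < molecular nitrogen (N₂)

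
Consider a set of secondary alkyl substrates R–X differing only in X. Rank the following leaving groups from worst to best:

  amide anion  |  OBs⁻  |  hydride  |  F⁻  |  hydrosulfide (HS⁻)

amide anion < hydride < hydrosulfide (HS⁻) < F⁻ < OBs⁻

OBs⁻: pKₐ(p-BrC₆H₄SO₃H) ≈ -2.8 — arenesulfonate with a p-bromo substituent
F⁻: pKₐ(HF) ≈ 3.2 — small and strongly basic; the poor halide leaving group
hydrosulfide (HS⁻): pKₐ(H₂S) ≈ 7
hydride: pKₐ(H₂) ≈ 36
amide anion: pKₐ(NH₃) ≈ 38 — extremely strong base; never a leaving group
The question asks for worst first, so the sequence is read in increasing leaving-group ability.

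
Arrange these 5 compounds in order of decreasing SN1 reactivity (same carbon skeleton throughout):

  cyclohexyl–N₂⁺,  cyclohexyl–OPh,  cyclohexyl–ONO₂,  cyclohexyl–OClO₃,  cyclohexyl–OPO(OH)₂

Same R in every case — rank the leaving groups.
A good leaving group is a weak base: the lower the pKₐ of its conjugate acid, the more readily it departs.
cyclohexyl–N₂⁺ loses N₂: no meaningful conjugate acid; N₂ departs as an exceptionally stable neutral molecule
cyclohexyl–OClO₃ loses ClO₄⁻: pKₐ(HClO₄) ≈ -10
cyclohexyl–ONO₂ loses NO₃⁻: pKₐ(HNO₃) ≈ -1.3
cyclohexyl–OPO(OH)₂ loses H₂PO₄⁻: pKₐ(H₃PO₄) ≈ 2.1
cyclohexyl–OPh loses PhO⁻: pKₐ(C₆H₅OH (phenol)) ≈ 10

cyclohexyl–N₂⁺ > cyclohexyl–OClO₃ > cyclohexyl–ONO₂ > cyclohexyl–OPO(OH)₂ > cyclohexyl–OPh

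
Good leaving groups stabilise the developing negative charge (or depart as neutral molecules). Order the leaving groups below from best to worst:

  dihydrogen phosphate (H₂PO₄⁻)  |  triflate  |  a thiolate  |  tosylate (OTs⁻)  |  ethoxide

triflate: pKₐ(CF₃SO₃H (triflic acid)) ≈ -14 — charge spread over three oxygens and a CF₃ group; the premier leaving group in synthesis
tosylate (OTs⁻): pKₐ(p-CH₃C₆H₄SO₃H (TsOH)) ≈ -2.8 — resonance-delocalised arenesulfonate
dihydrogen phosphate (H₂PO₄⁻): pKₐ(H₃PO₄) ≈ 2.1 — moderate base; biological leaving group after further activation
a thiolate: pKₐ(RSH (a thiol)) ≈ 10.5 — moderately basic; rarely leaves without activation
ethoxide: pKₐ(CH₃CH₂OH) ≈ 16 — strong base; alkoxides do not leave unassisted

triflate > tosylate (OTs⁻) > dihydrogen phosphate (H₂PO₄⁻) > a thiolate > ethoxide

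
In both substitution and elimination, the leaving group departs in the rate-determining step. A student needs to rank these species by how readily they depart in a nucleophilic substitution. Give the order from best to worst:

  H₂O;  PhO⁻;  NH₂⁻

H₂O > PhO⁻ > NH₂⁻

Rank by basicity of the departing species: weakest base leaves most easily.
H₂O: pKₐ(H₃O⁺) ≈ -1.7
PhO⁻: pKₐ(C₆H₅OH (phenol)) ≈ 10
NH₂⁻: pKₐ(NH₃) ≈ 38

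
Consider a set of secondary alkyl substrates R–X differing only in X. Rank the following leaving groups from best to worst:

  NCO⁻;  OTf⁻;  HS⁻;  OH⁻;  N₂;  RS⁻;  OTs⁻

N₂ > OTf⁻ > OTs⁻ > NCO⁻ > HS⁻ > RS⁻ > OH⁻

The more stable X⁻ (or X) is on its own — i.e. the weaker a base it is — the better a leaving group it makes.
N₂: no meaningful conjugate acid; N₂ departs as an exceptionally stable neutral molecule
OTf⁻: pKₐ(CF₃SO₃H (triflic acid)) ≈ -14
OTs⁻: pKₐ(p-CH₃C₆H₄SO₃H (TsOH)) ≈ -2.8
NCO⁻: pKₐ(HOCN) ≈ 3.5
HS⁻: pKₐ(H₂S) ≈ 7
RS⁻: pKₐ(RSH (a thiol)) ≈ 10.5
OH⁻: pKₐ(H₂O) ≈ 15.7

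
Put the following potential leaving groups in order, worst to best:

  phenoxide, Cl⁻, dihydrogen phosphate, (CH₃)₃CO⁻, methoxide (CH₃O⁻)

(CH₃)₃CO⁻ < methoxide (CH₃O⁻) < phenoxide < dihydrogen phosphate < Cl⁻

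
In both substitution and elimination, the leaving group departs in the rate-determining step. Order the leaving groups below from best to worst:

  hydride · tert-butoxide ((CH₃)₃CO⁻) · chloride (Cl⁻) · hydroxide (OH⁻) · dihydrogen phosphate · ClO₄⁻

The more stable X⁻ (or X) is on its own — i.e. the weaker a base it is — the better a leaving group it makes.
ClO₄⁻: pKₐ(HClO₄) ≈ -10
chloride (Cl⁻): pKₐ(HCl) ≈ -7
dihydrogen phosphate: pKₐ(H₃PO₄) ≈ 2.1
hydroxide (OH⁻): pKₐ(H₂O) ≈ 15.7
tert-butoxide ((CH₃)₃CO⁻): pKₐ(t-BuOH) ≈ 18
hydride: pKₐ(H₂) ≈ 36

ClO₄⁻ > chloride (Cl⁻) > dihydrogen phosphate > hydroxide (OH⁻) > tert-butoxide ((CH₃)₃CO⁻) > hydride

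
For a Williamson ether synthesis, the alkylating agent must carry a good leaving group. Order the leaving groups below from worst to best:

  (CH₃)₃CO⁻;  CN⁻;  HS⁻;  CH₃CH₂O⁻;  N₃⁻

The more stable X⁻ (or X) is on its own — i.e. the weaker a base it is — the better a leaving group it makes.
N₃⁻: pKₐ(HN₃) ≈ 4.7
HS⁻: pKₐ(H₂S) ≈ 7
CN⁻: pKₐ(HCN) ≈ 9.2
CH₃CH₂O⁻: pKₐ(CH₃CH₂OH) ≈ 16
(CH₃)₃CO⁻: pKₐ(t-BuOH) ≈ 18
The question asks for worst first, so the sequence is read in increasing leaving-group ability.

(CH₃)₃CO⁻ < CH₃CH₂O⁻ < CN⁻ < HS⁻ < N₃⁻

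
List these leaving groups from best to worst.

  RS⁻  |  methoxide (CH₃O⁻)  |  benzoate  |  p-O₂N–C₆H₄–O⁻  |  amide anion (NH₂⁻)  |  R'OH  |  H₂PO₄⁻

R'OH > H₂PO₄⁻ > benzoate > p-O₂N–C₆H₄–O⁻ > RS⁻ > methoxide (CH₃O⁻) > amide anion (NH₂⁻)

Leaving-group ability tracks the stability of the departed species; conjugate-acid pKₐ is the usual yardstick (lower pKₐ → better LG).
R'OH: pKₐ(R'OH₂⁺) ≈ -2.4
H₂PO₄⁻: pKₐ(H₃PO₄) ≈ 2.1 — moderate base; biological leaving group after further activation
benzoate: pKₐ(C₆H₅COOH) ≈ 4.2 — aryl carboxylate
p-O₂N–C₆H₄–O⁻: pKₐ(p-nitrophenol) ≈ 7.2
RS⁻: pKₐ(RSH (a thiol)) ≈ 10.5
methoxide (CH₃O⁻): pKₐ(CH₃OH) ≈ 15.5
amide anion (NH₂⁻): pKₐ(NH₃) ≈ 38 — extremely strong base; never a leaving group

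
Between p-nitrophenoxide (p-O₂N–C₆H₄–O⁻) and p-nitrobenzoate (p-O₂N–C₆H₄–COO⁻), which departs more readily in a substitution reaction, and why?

p-nitrobenzoate (p-O₂N–C₆H₄–COO⁻) is the better leaving group.
pKₐ(p-nitrobenzoic acid) ≈ 3.4 versus pKₐ(p-nitrophenol) ≈ 7.2: p-nitrobenzoate (p-O₂N–C₆H₄–COO⁻) is the much weaker base.
Electron-withdrawing nitro group stabilises the carboxylate.

p-nitrobenzoate (p-O₂N–C₆H₄–COO⁻)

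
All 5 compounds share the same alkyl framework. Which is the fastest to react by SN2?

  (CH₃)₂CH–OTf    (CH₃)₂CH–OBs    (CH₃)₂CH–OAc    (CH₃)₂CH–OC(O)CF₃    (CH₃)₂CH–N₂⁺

(CH₃)₂CH–N₂⁺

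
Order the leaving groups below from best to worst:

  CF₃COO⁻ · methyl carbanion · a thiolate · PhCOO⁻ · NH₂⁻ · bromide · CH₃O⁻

Leaving-group ability tracks the stability of the departed species; conjugate-acid pKₐ is the usual yardstick (lower pKₐ → better LG).
bromide: pKₐ(HBr) ≈ -9
CF₃COO⁻: pKₐ(CF₃COOH) ≈ 0.2
PhCOO⁻: pKₐ(C₆H₅COOH) ≈ 4.2
a thiolate: pKₐ(RSH (a thiol)) ≈ 10.5
CH₃O⁻: pKₐ(CH₃OH) ≈ 15.5
NH₂⁻: pKₐ(NH₃) ≈ 38
methyl carbanion: pKₐ(CH₄) ≈ 48

bromide > CF₃COO⁻ > PhCOO⁻ > a thiolate > CH₃O⁻ > NH₂⁻ > methyl carbanion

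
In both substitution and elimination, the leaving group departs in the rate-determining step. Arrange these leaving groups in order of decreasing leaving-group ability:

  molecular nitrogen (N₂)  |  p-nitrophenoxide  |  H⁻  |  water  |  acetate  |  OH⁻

molecular nitrogen (N₂) > water > acetate > p-nitrophenoxide > OH⁻ > H⁻

A good leaving group is a weak base: the lower the pKₐ of its conjugate acid, the more readily it departs.
molecular nitrogen (N₂): no meaningful conjugate acid; N₂ departs as an exceptionally stable neutral molecule
water: pKₐ(H₃O⁺) ≈ -1.7 — neutral; leaves from a protonated alcohol (R–OH₂⁺)
acetate: pKₐ(CH₃COOH) ≈ 4.8 — resonance-stabilised but still a weak base
p-nitrophenoxide: pKₐ(p-nitrophenol) ≈ 7.2
OH⁻: pKₐ(H₂O) ≈ 15.7 — strong base; essentially never leaves without prior activation
H⁻: pKₐ(H₂) ≈ 36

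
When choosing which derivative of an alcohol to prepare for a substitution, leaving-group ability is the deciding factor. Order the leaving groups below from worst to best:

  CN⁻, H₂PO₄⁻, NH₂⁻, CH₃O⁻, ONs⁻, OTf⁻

A good leaving group is a weak base: the lower the pKₐ of its conjugate acid, the more readily it departs.
OTf⁻: pKₐ(CF₃SO₃H (triflic acid)) ≈ -14
ONs⁻: pKₐ(p-O₂NC₆H₄SO₃H) ≈ -3.5
H₂PO₄⁻: pKₐ(H₃PO₄) ≈ 2.1
CN⁻: pKₐ(HCN) ≈ 9.2
CH₃O⁻: pKₐ(CH₃OH) ≈ 15.5
NH₂⁻: pKₐ(NH₃) ≈ 38
Listed from poorest to best leaving group as asked.

NH₂⁻ < CH₃O⁻ < CN⁻ < H₂PO₄⁻ < ONs⁻ < OTf⁻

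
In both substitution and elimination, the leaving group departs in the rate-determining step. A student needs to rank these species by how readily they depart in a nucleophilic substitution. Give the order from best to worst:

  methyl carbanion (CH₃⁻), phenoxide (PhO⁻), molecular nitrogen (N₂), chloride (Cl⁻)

The more stable X⁻ (or X) is on its own — i.e. the weaker a base it is — the better a leaving group it makes.
molecular nitrogen (N₂): no meaningful conjugate acid; N₂ departs as an exceptionally stable neutral molecule
chloride (Cl⁻): pKₐ(HCl) ≈ -7
phenoxide (PhO⁻): pKₐ(C₆H₅OH (phenol)) ≈ 10
methyl carbanion (CH₃⁻): pKₐ(CH₄) ≈ 48

molecular nitrogen (N₂) > chloride (Cl⁻) > phenoxide (PhO⁻) > methyl carbanion (CH₃⁻)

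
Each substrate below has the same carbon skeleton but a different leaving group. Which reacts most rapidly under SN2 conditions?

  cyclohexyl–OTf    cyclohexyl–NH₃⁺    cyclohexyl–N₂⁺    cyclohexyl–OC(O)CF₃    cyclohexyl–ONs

The skeletons are identical, so relative rate is governed entirely by leaving-group ability.
The more stable X⁻ (or X) is on its own — i.e. the weaker a base it is — the better a leaving group it makes.
cyclohexyl–N₂⁺ loses N₂: no meaningful conjugate acid; N₂ departs as an exceptionally stable neutral molecule
cyclohexyl–OTf loses OTf⁻: pKₐ(CF₃SO₃H (triflic acid)) ≈ -14
cyclohexyl–ONs loses ONs⁻: pKₐ(p-O₂NC₆H₄SO₃H) ≈ -3.5
cyclohexyl–OC(O)CF₃ loses CF₃COO⁻: pKₐ(CF₃COOH) ≈ 0.2
cyclohexyl–NH₃⁺ loses NH₃: pKₐ(NH₄⁺) ≈ 9.2

cyclohexyl–N₂⁺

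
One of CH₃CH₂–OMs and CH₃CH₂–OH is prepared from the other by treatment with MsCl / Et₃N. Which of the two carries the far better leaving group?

From CH₃CH₂–OH the departing group would be OH⁻ (pKₐ(H₂O) ≈ 15.7). Strong base; essentially never leaves without prior activation.
From CH₃CH₂–OMs the leaving group is OMs⁻ (pKₐ(CH₃SO₃H (MsOH)) ≈ -1.9). Resonance-delocalised alkanesulfonate.
Treatment with MsCl / Et₃N works by converting the hydroxyl into a mesylate, making CH₃CH₂–OMs enormously more reactive.

CH₃CH₂–OMs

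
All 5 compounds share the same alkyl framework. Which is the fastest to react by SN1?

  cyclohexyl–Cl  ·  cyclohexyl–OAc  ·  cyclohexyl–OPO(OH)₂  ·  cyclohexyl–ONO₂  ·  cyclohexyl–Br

cyclohexyl–Br

Identical carbon frameworks mean the comparison reduces to leaving-group quality.
Rank by basicity of the departing species: weakest base leaves most easily.
cyclohexyl–Br loses Br⁻: pKₐ(HBr) ≈ -9
cyclohexyl–Cl loses Cl⁻: pKₐ(HCl) ≈ -7
cyclohexyl–ONO₂ loses NO₃⁻: pKₐ(HNO₃) ≈ -1.3
cyclohexyl–OPO(OH)₂ loses H₂PO₄⁻: pKₐ(H₃PO₄) ≈ 2.1
cyclohexyl–OAc loses AcO⁻: pKₐ(CH₃COOH) ≈ 4.8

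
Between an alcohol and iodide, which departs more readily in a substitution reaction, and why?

iodide

iodide is the better leaving group.
pKₐ(HI) ≈ -10 versus pKₐ(R'OH₂⁺) ≈ -2.4: iodide is the much weaker base.
Large, highly polarisable; very weak base.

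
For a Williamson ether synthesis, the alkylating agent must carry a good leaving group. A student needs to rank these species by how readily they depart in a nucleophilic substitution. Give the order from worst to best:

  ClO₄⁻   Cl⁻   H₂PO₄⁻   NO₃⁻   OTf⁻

The more stable X⁻ (or X) is on its own — i.e. the weaker a base it is — the better a leaving group it makes.
OTf⁻: pKₐ(CF₃SO₃H (triflic acid)) ≈ -14 — charge spread over three oxygens and a CF₃ group; the premier leaving group in synthesis
ClO₄⁻: pKₐ(HClO₄) ≈ -10 — extremely weak base; rarely used for safety reasons
Cl⁻: pKₐ(HCl) ≈ -7 — moderately weak base
NO₃⁻: pKₐ(HNO₃) ≈ -1.3
H₂PO₄⁻: pKₐ(H₃PO₄) ≈ 2.1
Listed from poorest to best leaving group as asked.

H₂PO₄⁻ < NO₃⁻ < Cl⁻ < ClO₄⁻ < OTf⁻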